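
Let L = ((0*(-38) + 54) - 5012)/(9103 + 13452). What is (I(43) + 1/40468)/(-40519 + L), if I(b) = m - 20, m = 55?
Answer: -10648824485/12328050156468 ≈ -0.00086379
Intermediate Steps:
L = -4958/22555 (L = ((0 + 54) - 5012)/22555 = (54 - 5012)*(1/22555) = -4958*1/22555 = -4958/22555 ≈ -0.21982)
I(b) = 35 (I(b) = 55 - 20 = 35)
(I(43) + 1/40468)/(-40519 + L) = (35 + 1/40468)/(-40519 - 4958/22555) = (35 + 1/40468)/(-913911003/22555) = (1416381/40468)*(-22555/913911003) = -10648824485/12328050156468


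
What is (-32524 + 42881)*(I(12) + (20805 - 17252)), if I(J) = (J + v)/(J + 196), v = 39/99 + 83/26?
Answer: 6567331909505/178464 ≈ 3.6799e+7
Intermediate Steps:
v = 3077/858 (v = 39*(1/99) + 83*(1/26) = 13/33 + 83/26 = 3077/858 ≈ 3.5862)
I(J) = (3077/858 + J)/(196 + J) (I(J) = (J + 3077/858)/(J + 196) = (3077/858 + J)/(196 + J))
(-32524 + 42881)*(I(12) + (20805 - 17252)) = (-32524 + 42881)*((3077/858 + 12)/(196 + 12) + (20805 - 17252)) = 10357*((13373/858)/208 + 3553) = 10357*((1/208)*(13373/858) + 3553) = 10357*(13373/178464 + 3553) = 10357*(634095965/178464) = 6567331909505/178464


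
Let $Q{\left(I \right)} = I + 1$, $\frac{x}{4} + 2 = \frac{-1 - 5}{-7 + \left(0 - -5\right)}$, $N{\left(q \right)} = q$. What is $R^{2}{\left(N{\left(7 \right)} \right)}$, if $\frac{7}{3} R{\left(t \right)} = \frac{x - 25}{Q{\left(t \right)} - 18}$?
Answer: $\frac{81}{100} \approx 0.81$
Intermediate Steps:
$x = 4$ ($x = -8 + 4 \frac{-1 - 5}{-7 + \left(0 - -5\right)} = -8 + 4 \left(- \frac{6}{-7 + \left(0 + 5\right)}\right) = -8 + 4 \left(- \frac{6}{-7 + 5}\right) = -8 + 4 \left(- \frac{6}{-2}\right) = -8 + 4 \left(\left(-6\right) \left(- \frac{1}{2}\right)\right) = -8 + 4 \cdot 3 = -8 + 12 = 4$)
$Q{\left(I \right)} = 1 + I$
$R{\left(t \right)} = - \frac{9}{-17 + t}$ ($R{\left(t \right)} = \frac{3 \frac{4 - 25}{\left(1 + t\right) - 18}}{7} = \frac{3 \left(- \frac{21}{-17 + t}\right)}{7} = - \frac{9}{-17 + t}$)
$R^{2}{\left(N{\left(7 \right)} \right)} = \left(- \frac{9}{-17 + 7}\right)^{2} = \left(- \frac{9}{-10}\right)^{2} = \left(\left(-9\right) \left(- \frac{1}{10}\right)\right)^{2} = \left(\frac{9}{10}\right)^{2} = \frac{81}{100}$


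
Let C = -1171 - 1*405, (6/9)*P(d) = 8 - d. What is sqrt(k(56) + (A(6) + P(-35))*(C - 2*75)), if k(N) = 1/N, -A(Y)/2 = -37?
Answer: I*sqrt(187415970)/28 ≈ 488.93*I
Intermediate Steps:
A(Y) = 74 (A(Y) = -2*(-37) = 74)
P(d) = 12 - 3*d/2 (P(d) = 3*(8 - d)/2 = 12 - 3*d/2)
C = -1576 (C = -1171 - 405 = -1576)
sqrt(k(56) + (A(6) + P(-35))*(C - 2*75)) = sqrt(1/56 + (74 + (12 - 3/2*(-35)))*(-1576 - 2*75)) = sqrt(1/56 + (74 + (12 + 105/2))*(-1576 - 150)) = sqrt(1/56 + (74 + 129/2)*(-1726)) = sqrt(1/56 + (277/2)*(-1726)) = sqrt(1/56 - 239051) = sqrt(-13386855/56) = I*sqrt(187415970)/28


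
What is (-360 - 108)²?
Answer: 219024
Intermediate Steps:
(-360 - 108)² = (-468)² = 219024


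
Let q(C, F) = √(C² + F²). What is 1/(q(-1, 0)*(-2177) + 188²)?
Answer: 1/33167 ≈ 3.0150e-5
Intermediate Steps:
1/(q(-1, 0)*(-2177) + 188²) = 1/(√((-1)² + 0²)*(-2177) + 188²) = 1/(√(1 + 0)*(-2177) + 35344) = 1/(√1*(-2177) + 35344) = 1/(1*(-2177) + 35344) = 1/(-2177 + 35344) = 1/33167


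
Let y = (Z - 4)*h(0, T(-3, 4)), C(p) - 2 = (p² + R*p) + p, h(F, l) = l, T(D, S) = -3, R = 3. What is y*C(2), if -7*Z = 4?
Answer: 192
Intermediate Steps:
C(p) = 2 + p² + 4*p (C(p) = 2 + ((p² + 3*p) + p) = 2 + (p² + 4*p) = 2 + p² + 4*p)
Z = -4/7 (Z = -⅐*4 = -4/7 ≈ -0.57143)
y = 96/7 (y = (-4/7 - 4)*(-3) = -32/7*(-3) = 96/7 ≈ 13.714)
y*C(2) = 96*(2 + 2² + 4*2)/7 = 96*(2 + 4 + 8)/7 = (96/7)*14 = 192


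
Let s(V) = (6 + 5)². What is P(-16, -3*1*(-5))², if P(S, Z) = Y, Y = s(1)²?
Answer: 214358881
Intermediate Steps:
s(V) = 121 (s(V) = 11² = 121)
Y = 14641 (Y = 121² = 14641)
P(S, Z) = 14641
P(-16, -3*1*(-5))² = 14641² = 214358881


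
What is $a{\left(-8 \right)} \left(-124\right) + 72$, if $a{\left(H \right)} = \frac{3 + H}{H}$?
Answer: $- \frac{11}{2} \approx -5.5$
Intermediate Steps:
$a{\left(H \right)} = \frac{3 + H}{H}$
$a{\left(-8 \right)} \left(-124\right) + 72 = \frac{3 - 8}{-8} \left(-124\right) + 72 = \left(- \frac{1}{8}\right) \left(-5\right) \left(-124\right) + 72 = \frac{5}{8} \left(-124\right) + 72 = - \frac{155}{2} + 72 = - \frac{11}{2}$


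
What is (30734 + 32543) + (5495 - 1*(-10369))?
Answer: 79141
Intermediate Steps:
(30734 + 32543) + (5495 - 1*(-10369)) = 63277 + (5495 + 10369) = 63277 + 15864 = 79141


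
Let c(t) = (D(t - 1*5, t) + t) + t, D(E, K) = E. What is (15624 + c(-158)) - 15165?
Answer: -20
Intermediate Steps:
c(t) = -5 + 3*t (c(t) = ((t - 1*5) + t) + t = ((t - 5) + t) + t = ((-5 + t) + t) + t = (-5 + 2*t) + t = -5 + 3*t)
(15624 + c(-158)) - 15165 = (15624 + (-5 + 3*(-158))) - 15165 = (15624 + (-5 - 474)) - 15165 = (15624 - 479) - 15165 = 15145 - 15165 = -20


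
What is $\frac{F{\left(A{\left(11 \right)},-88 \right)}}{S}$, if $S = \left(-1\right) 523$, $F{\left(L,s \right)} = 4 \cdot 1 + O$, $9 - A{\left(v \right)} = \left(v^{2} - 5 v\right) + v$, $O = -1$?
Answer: $- \frac{3}{523} \approx -0.0057361$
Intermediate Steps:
$A{\left(v \right)} = 9 - v^{2} + 4 v$ ($A{\left(v \right)} = 9 - \left(\left(v^{2} - 5 v\right) + v\right) = 9 - \left(v^{2} - 4 v\right) = 9 - v^{2} + 4 v$)
$F{\left(L,s \right)} = 3$ ($F{\left(L,s \right)} = 4 \cdot 1 - 1 = 4 - 1 = 3$)
$S = -523$
$\frac{F{\left(A{\left(11 \right)},-88 \right)}}{S} = \frac{3}{-523} = 3 \left(- \frac{1}{523}\right) = - \frac{3}{523}$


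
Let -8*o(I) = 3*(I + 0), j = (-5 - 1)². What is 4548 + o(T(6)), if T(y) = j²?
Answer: 4062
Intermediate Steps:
j = 36 (j = (-6)² = 36)
T(y) = 1296 (T(y) = 36² = 1296)
o(I) = -3*I/8 (o(I) = -3*(I + 0)/8 = -3*I/8)
4548 + o(T(6)) = 4548 - 3/8*1296 = 4548 - 486 = 4062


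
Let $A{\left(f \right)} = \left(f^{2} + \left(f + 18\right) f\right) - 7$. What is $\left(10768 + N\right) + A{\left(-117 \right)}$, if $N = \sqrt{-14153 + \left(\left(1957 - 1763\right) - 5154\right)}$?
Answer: $36033 + i \sqrt{19113} \approx 36033.0 + 138.25 i$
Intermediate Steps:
$A{\left(f \right)} = -7 + f^{2} + f \left(18 + f\right)$ ($A{\left(f \right)} = \left(f^{2} + \left(18 + f\right) f\right) - 7 = \left(f^{2} + f \left(18 + f\right)\right) - 7 = -7 + f^{2} + f \left(18 + f\right)$)
$N = i \sqrt{19113}$ ($N = \sqrt{-14153 + \left(194 - 5154\right)} = \sqrt{-14153 - 4960} = \sqrt{-19113} = i \sqrt{19113} \approx 138.25 i$)
$\left(10768 + N\right) + A{\left(-117 \right)} = \left(10768 + i \sqrt{19113}\right) + \left(-7 + 2 \left(-117\right)^{2} + 18 \left(-117\right)\right) = \left(10768 + i \sqrt{19113}\right) - -25265 = \left(10768 + i \sqrt{19113}\right) + 25265 = 36033 + i \sqrt{19113}$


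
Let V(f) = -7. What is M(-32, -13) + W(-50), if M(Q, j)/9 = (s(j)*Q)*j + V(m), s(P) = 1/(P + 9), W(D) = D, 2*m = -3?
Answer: -1049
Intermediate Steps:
m = -3/2 (m = (1/2)*(-3) = -3/2 ≈ -1.5000)
s(P) = 1/(9 + P)
M(Q, j) = -63 + 9*Q*j/(9 + j) (M(Q, j) = 9*((Q/(9 + j))*j - 7) = 9*(Q*j/(9 + j) - 7) = 9*(-7 + Q*j/(9 + j)) = -63 + 9*Q*j/(9 + j))
M(-32, -13) + W(-50) = 9*(-63 - 7*(-13) - 32*(-13))/(9 - 13) - 50 = 9*(-63 + 91 + 416)/(-4) - 50 = 9*(-1/4)*444 - 50 = -999 - 50 = -1049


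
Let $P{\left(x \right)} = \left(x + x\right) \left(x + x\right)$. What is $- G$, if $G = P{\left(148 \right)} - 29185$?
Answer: $-58431$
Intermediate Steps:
$P{\left(x \right)} = 4 x^{2}$ ($P{\left(x \right)} = 2 x 2 x = 4 x^{2}$)
$G = 58431$ ($G = 4 \cdot 148^{2} - 29185 = 4 \cdot 21904 - 29185 = 87616 - 29185 = 58431$)
$- G = \left(-1\right) 58431 = -58431$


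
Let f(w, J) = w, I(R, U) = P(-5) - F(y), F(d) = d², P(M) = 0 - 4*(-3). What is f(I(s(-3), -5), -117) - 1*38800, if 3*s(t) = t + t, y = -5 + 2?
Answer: -38797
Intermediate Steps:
y = -3
s(t) = 2*t/3 (s(t) = (t + t)/3 = (2*t)/3 = 2*t/3)
P(M) = 12 (P(M) = 0 + 12 = 12)
I(R, U) = 3 (I(R, U) = 12 - 1*(-3)² = 12 - 1*9 = 12 - 9 = 3)
f(I(s(-3), -5), -117) - 1*38800 = 3 - 1*38800 = 3 - 38800 = -38797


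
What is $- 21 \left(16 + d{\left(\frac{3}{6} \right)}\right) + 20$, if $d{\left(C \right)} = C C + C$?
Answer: $- \frac{1327}{4} \approx -331.75$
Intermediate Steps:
$d{\left(C \right)} = C + C^{2}$ ($d{\left(C \right)} = C^{2} + C = C + C^{2}$)
$- 21 \left(16 + d{\left(\frac{3}{6} \right)}\right) + 20 = - 21 \left(16 + \frac{3}{6} \left(1 + \frac{3}{6}\right)\right) + 20 = - 21 \left(16 + 3 \cdot \frac{1}{6} \left(1 + 3 \cdot \frac{1}{6}\right)\right) + 20 = - 21 \left(16 + \frac{1 + \frac{1}{2}}{2}\right) + 20 = - 21 \left(16 + \frac{1}{2} \cdot \frac{3}{2}\right) + 20 = - 21 \left(16 + \frac{3}{4}\right) + 20 = \left(-21\right) \frac{67}{4} + 20 = - \frac{1407}{4} + 20 = - \frac{1327}{4}$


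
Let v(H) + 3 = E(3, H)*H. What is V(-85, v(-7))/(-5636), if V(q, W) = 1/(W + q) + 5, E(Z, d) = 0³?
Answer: -439/495968 ≈ -0.00088514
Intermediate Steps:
E(Z, d) = 0
v(H) = -3 (v(H) = -3 + 0*H = -3 + 0 = -3)
V(q, W) = 5 + 1/(W + q)
V(-85, v(-7))/(-5636) = ((1 + 5*(-3) + 5*(-85))/(-3 - 85))/(-5636) = ((1 - 15 - 425)/(-88))*(-1/5636) = -1/88*(-439)*(-1/5636) = (439/88)*(-1/5636) = -439/495968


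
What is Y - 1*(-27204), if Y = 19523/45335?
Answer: 1233312863/45335 ≈ 27204.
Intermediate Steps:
Y = 19523/45335 (Y = 19523*(1/45335) = 19523/45335 ≈ 0.43064)
Y - 1*(-27204) = 19523/45335 - 1*(-27204) = 19523/45335 + 27204 = 1233312863/45335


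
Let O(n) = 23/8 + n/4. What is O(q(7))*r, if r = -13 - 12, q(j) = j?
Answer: -925/8 ≈ -115.63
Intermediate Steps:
r = -25
O(n) = 23/8 + n/4 (O(n) = 23*(⅛) + n*(¼) = 23/8 + n/4)
O(q(7))*r = (23/8 + (¼)*7)*(-25) = (23/8 + 7/4)*(-25) = (37/8)*(-25) = -925/8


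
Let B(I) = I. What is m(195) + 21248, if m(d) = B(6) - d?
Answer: 21059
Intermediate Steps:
m(d) = 6 - d
m(195) + 21248 = (6 - 1*195) + 21248 = (6 - 195) + 21248 = -189 + 21248 = 21059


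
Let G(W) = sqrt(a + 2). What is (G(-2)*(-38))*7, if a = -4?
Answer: -266*I*sqrt(2) ≈ -376.18*I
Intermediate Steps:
G(W) = I*sqrt(2) (G(W) = sqrt(-4 + 2) = sqrt(-2) = I*sqrt(2))
(G(-2)*(-38))*7 = ((I*sqrt(2))*(-38))*7 = -38*I*sqrt(2)*7 = -266*I*sqrt(2)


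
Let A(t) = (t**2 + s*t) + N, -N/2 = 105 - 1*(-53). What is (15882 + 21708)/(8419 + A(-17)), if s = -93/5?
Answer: 187950/43541 ≈ 4.3166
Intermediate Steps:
N = -316 (N = -2*(105 - 1*(-53)) = -2*(105 + 53) = -2*158 = -316)
s = -93/5 (s = -93*1/5 = -93/5 ≈ -18.600)
A(t) = -316 + t**2 - 93*t/5 (A(t) = (t**2 - 93*t/5) - 316 = -316 + t**2 - 93*t/5)
(15882 + 21708)/(8419 + A(-17)) = (15882 + 21708)/(8419 + (-316 + (-17)**2 - 93/5*(-17))) = 37590/(8419 + (-316 + 289 + 1581/5)) = 37590/(8419 + 1446/5) = 37590/(43541/5) = 37590*(5/43541) = 187950/43541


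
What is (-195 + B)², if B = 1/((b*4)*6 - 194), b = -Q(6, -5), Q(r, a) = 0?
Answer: 1431184561/37636 ≈ 38027.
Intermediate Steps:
b = 0 (b = -1*0 = 0)
B = -1/194 (B = 1/((0*4)*6 - 194) = 1/(0*6 - 194) = 1/(0 - 194) = 1/(-194) = -1/194 ≈ -0.0051546)
(-195 + B)² = (-195 - 1/194)² = (-37831/194)² = 1431184561/37636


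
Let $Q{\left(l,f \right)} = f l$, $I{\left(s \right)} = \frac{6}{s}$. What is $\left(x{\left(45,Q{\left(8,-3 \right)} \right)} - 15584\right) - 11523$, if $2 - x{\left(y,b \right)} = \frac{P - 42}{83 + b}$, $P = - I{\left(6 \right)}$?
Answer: $- \frac{1599152}{59} \approx -27104.0$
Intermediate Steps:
$P = -1$ ($P = - \frac{6}{6} = \left(-1\right) 1 = -1$)
$x{\left(y,b \right)} = 2 + \frac{43}{83 + b}$ ($x{\left(y,b \right)} = 2 - \frac{-1 - 42}{83 + b} = 2 - - \frac{43}{83 + b} = 2 + \frac{43}{83 + b}$)
$\left(x{\left(45,Q{\left(8,-3 \right)} \right)} - 15584\right) - 11523 = \left(\frac{209 + 2 \left(\left(-3\right) 8\right)}{83 - 24} - 15584\right) - 11523 = \left(\frac{209 + 2 \left(-24\right)}{83 - 24} - 15584\right) - 11523 = \left(\frac{209 - 48}{59} - 15584\right) - 11523 = \left(\frac{1}{59} \cdot 161 - 15584\right) - 11523 = \left(\frac{161}{59} - 15584\right) - 11523 = - \frac{919295}{59} - 11523 = - \frac{1599152}{59}$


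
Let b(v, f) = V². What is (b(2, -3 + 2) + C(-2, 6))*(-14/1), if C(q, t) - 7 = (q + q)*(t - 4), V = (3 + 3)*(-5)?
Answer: -12586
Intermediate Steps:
V = -30 (V = 6*(-5) = -30)
C(q, t) = 7 + 2*q*(-4 + t) (C(q, t) = 7 + (q + q)*(t - 4) = 7 + (2*q)*(-4 + t) = 7 + 2*q*(-4 + t))
b(v, f) = 900 (b(v, f) = (-30)² = 900)
(b(2, -3 + 2) + C(-2, 6))*(-14/1) = (900 + (7 - 8*(-2) + 2*(-2)*6))*(-14/1) = (900 + (7 + 16 - 24))*(-14*1) = (900 - 1)*(-14) = 899*(-14) = -12586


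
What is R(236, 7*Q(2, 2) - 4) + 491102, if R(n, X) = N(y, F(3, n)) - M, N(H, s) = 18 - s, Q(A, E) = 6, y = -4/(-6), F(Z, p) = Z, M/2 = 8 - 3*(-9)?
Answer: 491047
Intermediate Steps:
M = 70 (M = 2*(8 - 3*(-9)) = 2*(8 + 27) = 2*35 = 70)
y = ⅔ (y = -4*(-⅙) = ⅔ ≈ 0.66667)
R(n, X) = -55 (R(n, X) = (18 - 1*3) - 1*70 = (18 - 3) - 70 = 15 - 70 = -55)
R(236, 7*Q(2, 2) - 4) + 491102 = -55 + 491102 = 491047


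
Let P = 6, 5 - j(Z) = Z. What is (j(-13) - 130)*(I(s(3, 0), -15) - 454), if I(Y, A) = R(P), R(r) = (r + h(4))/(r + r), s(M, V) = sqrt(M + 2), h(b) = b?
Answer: 152264/3 ≈ 50755.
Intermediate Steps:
s(M, V) = sqrt(2 + M)
j(Z) = 5 - Z
R(r) = (4 + r)/(2*r) (R(r) = (r + 4)/(r + r) = (4 + r)/((2*r)) = (4 + r)*(1/(2*r)) = (4 + r)/(2*r))
I(Y, A) = 5/6 (I(Y, A) = (1/2)*(4 + 6)/6 = (1/2)*(1/6)*10 = 5/6)
(j(-13) - 130)*(I(s(3, 0), -15) - 454) = ((5 - 1*(-13)) - 130)*(5/6 - 454) = ((5 + 13) - 130)*(-2719/6) = (18 - 130)*(-2719/6) = -112*(-2719/6) = 152264/3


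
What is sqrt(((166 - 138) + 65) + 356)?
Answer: sqrt(449) ≈ 21.190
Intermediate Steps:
sqrt(((166 - 138) + 65) + 356) = sqrt((28 + 65) + 356) = sqrt(93 + 356) = sqrt(449)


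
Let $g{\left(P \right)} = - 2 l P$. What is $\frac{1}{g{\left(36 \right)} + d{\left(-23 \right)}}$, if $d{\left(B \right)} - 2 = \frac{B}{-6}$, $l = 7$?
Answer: $- \frac{6}{2989} \approx -0.0020074$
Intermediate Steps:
$d{\left(B \right)} = 2 - \frac{B}{6}$ ($d{\left(B \right)} = 2 + \frac{B}{-6} = 2 + B \left(- \frac{1}{6}\right) = 2 - \frac{B}{6}$)
$g{\left(P \right)} = - 14 P$ ($g{\left(P \right)} = \left(-2\right) 7 P = - 14 P$)
$\frac{1}{g{\left(36 \right)} + d{\left(-23 \right)}} = \frac{1}{\left(-14\right) 36 + \left(2 - - \frac{23}{6}\right)} = \frac{1}{-504 + \left(2 + \frac{23}{6}\right)} = \frac{1}{-504 + \frac{35}{6}} = \frac{1}{- \frac{2989}{6}} = - \frac{6}{2989}$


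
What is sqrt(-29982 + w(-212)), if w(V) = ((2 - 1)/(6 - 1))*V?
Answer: I*sqrt(750610)/5 ≈ 173.28*I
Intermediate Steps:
w(V) = V/5 (w(V) = (1/5)*V = (1*(1/5))*V = V/5)
sqrt(-29982 + w(-212)) = sqrt(-29982 + (1/5)*(-212)) = sqrt(-29982 - 212/5) = sqrt(-150122/5) = I*sqrt(750610)/5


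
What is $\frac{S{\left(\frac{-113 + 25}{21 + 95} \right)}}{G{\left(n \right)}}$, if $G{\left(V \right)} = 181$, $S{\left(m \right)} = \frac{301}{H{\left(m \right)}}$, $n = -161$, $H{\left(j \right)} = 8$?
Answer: $\frac{301}{1448} \approx 0.20787$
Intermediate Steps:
$S{\left(m \right)} = \frac{301}{8}$
$\frac{S{\left(\frac{-113 + 25}{21 + 95} \right)}}{G{\left(n \right)}} = \frac{301}{8 \cdot 181} = \frac{301}{8} \cdot \frac{1}{181} = \frac{301}{1448}$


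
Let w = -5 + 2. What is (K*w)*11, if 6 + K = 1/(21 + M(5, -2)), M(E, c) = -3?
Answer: 1177/6 ≈ 196.17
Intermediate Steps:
w = -3
K = -107/18 (K = -6 + 1/(21 - 3) = -6 + 1/18 = -107/18 ≈ -5.9444)
(K*w)*11 = -107/18*(-3)*11 = (107/6)*11 = 1177/6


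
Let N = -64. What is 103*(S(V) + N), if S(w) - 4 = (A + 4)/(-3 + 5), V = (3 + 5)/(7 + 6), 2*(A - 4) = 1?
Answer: -22969/4 ≈ -5742.3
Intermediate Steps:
A = 9/2 (A = 4 + (½)*1 = 4 + ½ = 9/2 ≈ 4.5000)
V = 8/13 ≈ 0.61539
S(w) = 33/4 (S(w) = 4 + (9/2 + 4)/(-3 + 5) = 4 + (17/2)/2 = 4 + (17/2)*(½) = 4 + 17/4 = 33/4)
103*(S(V) + N) = 103*(33/4 - 64) = 103*(-223/4) = -22969/4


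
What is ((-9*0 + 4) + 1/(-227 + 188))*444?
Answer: 22940/13 ≈ 1764.6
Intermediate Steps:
((-9*0 + 4) + 1/(-227 + 188))*444 = ((0 + 4) + 1/(-39))*444 = (4 - 1/39)*444 = (155/39)*444 = 22940/13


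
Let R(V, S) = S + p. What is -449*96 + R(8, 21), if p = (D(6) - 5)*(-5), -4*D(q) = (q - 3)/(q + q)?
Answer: -688923/16 ≈ -43058.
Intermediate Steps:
D(q) = -(-3 + q)/(8*q) (D(q) = -(q - 3)/(4*(q + q)) = -(-3 + q)/(4*(2*q)) = -(-3 + q)*1/(2*q)/4 = -(-3 + q)/(8*q))
p = 405/16 (p = ((⅛)*(3 - 1*6)/6 - 5)*(-5) = ((⅛)*(⅙)*(3 - 6) - 5)*(-5) = ((⅛)*(⅙)*(-3) - 5)*(-5) = (-1/16 - 5)*(-5) = -81/16*(-5) = 405/16 ≈ 25.313)
R(V, S) = 405/16 + S (R(V, S) = S + 405/16 = 405/16 + S)
-449*96 + R(8, 21) = -449*96 + (405/16 + 21) = -43104 + 741/16 = -688923/16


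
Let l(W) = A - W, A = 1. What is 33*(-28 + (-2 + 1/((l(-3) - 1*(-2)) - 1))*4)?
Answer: -5808/5 ≈ -1161.6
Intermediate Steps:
l(W) = 1 - W
33*(-28 + (-2 + 1/((l(-3) - 1*(-2)) - 1))*4) = 33*(-28 + (-2 + 1/(((1 - 1*(-3)) - 1*(-2)) - 1))*4) = 33*(-28 + (-2 + 1/(((1 + 3) + 2) - 1))*4) = 33*(-28 + (-2 + 1/((4 + 2) - 1))*4) = 33*(-28 + (-2 + 1/(6 - 1))*4) = 33*(-28 + (-2 + 1/5)*4) = 33*(-28 + (-2 + ⅕)*4) = 33*(-28 - 9/5*4) = 33*(-28 - 36/5) = 33*(-176/5) = -5808/5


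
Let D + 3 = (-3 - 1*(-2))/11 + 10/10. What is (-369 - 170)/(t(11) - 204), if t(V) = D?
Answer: 5929/2267 ≈ 2.6153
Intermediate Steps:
D = -23/11 (D = -3 + ((-3 - 1*(-2))/11 + 10/10) = -3 + ((-3 + 2)*(1/11) + 10*(1/10)) = -3 + (-1*1/11 + 1) = -3 + (-1/11 + 1) = -3 + 10/11 = -23/11 ≈ -2.0909)
t(V) = -23/11
(-369 - 170)/(t(11) - 204) = (-369 - 170)/(-23/11 - 204) = -539/(-2267/11) = -539*(-11/2267) = 5929/2267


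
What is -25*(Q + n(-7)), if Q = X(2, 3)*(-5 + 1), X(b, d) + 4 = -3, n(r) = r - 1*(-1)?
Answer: -550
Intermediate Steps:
n(r) = 1 + r (n(r) = r + 1 = 1 + r)
X(b, d) = -7 (X(b, d) = -4 - 3 = -7)
Q = 28 (Q = -7*(-5 + 1) = -7*(-4) = 28)
-25*(Q + n(-7)) = -25*(28 + (1 - 7)) = -25*(28 - 6) = -25*22 = -550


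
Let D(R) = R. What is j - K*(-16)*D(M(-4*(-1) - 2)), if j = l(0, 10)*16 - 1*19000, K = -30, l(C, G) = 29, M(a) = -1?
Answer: -18056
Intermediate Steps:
j = -18536 (j = 29*16 - 1*19000 = 464 - 19000 = -18536)
j - K*(-16)*D(M(-4*(-1) - 2)) = -18536 - (-30*(-16))*(-1) = -18536 - 480*(-1) = -18536 - 1*(-480) = -18536 + 480 = -18056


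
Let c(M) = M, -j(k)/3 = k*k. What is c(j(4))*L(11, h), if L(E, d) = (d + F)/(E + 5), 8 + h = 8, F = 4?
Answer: -12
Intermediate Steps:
h = 0 (h = -8 + 8 = 0)
j(k) = -3*k**2 (j(k) = -3*k*k = -3*k**2)
L(E, d) = (4 + d)/(5 + E) (L(E, d) = (d + 4)/(E + 5) = (4 + d)/(5 + E))
c(j(4))*L(11, h) = (-3*4**2)*((4 + 0)/(5 + 11)) = (-3*16)*(4/16) = -3*4 = -48*1/4 = -12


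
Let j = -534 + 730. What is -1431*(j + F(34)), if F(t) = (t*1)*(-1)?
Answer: -231822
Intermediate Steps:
j = 196
F(t) = -t (F(t) = t*(-1) = -t)
-1431*(j + F(34)) = -1431*(196 - 1*34) = -1431*(196 - 34) = -1431*162 = -231822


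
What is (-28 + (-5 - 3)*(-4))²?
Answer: 16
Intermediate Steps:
(-28 + (-5 - 3)*(-4))² = (-28 - 8*(-4))² = (-28 + 32)² = 4² = 16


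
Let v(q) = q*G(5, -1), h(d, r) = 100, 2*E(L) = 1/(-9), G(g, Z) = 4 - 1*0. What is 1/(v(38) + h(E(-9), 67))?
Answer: 1/252 ≈ 0.0039683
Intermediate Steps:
G(g, Z) = 4 (G(g, Z) = 4 + 0 = 4)
E(L) = -1/18 (E(L) = (1/2)/(-9) = (1/2)*(-1/9) = -1/18)
v(q) = 4*q (v(q) = q*4 = 4*q)
1/(v(38) + h(E(-9), 67)) = 1/(4*38 + 100) = 1/(152 + 100) = 1/252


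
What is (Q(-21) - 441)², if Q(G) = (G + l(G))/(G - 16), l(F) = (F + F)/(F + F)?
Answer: 265592209/1369 ≈ 1.9400e+5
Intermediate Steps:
l(F) = 1 (l(F) = (2*F)/((2*F)) = (2*F)*(1/(2*F)) = 1)
Q(G) = (1 + G)/(-16 + G) (Q(G) = (G + 1)/(G - 16) = (1 + G)/(-16 + G))
(Q(-21) - 441)² = ((1 - 21)/(-16 - 21) - 441)² = (-20/(-37) - 441)² = (-1/37*(-20) - 441)² = (20/37 - 441)² = (-16297/37)² = 265592209/1369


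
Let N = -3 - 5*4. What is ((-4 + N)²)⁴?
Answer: 282429536481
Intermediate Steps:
N = -23 (N = -3 - 20 = -23)
((-4 + N)²)⁴ = ((-4 - 23)²)⁴ = ((-27)²)⁴ = 729⁴ = 282429536481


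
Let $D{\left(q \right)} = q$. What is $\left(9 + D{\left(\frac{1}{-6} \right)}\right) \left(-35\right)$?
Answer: $- \frac{1855}{6} \approx -309.17$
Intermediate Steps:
$\left(9 + D{\left(\frac{1}{-6} \right)}\right) \left(-35\right) = \left(9 + \frac{1}{-6}\right) \left(-35\right) = \left(9 - \frac{1}{6}\right) \left(-35\right) = \frac{53}{6} \left(-35\right) = - \frac{1855}{6}$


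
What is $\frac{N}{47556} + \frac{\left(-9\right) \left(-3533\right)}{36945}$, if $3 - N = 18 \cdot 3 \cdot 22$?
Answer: $\frac{54383641}{65072460} \approx 0.83574$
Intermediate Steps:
$N = -1185$ ($N = 3 - 18 \cdot 3 \cdot 22 = 3 - 54 \cdot 22 = 3 - 1188 = -1185$)
$\frac{N}{47556} + \frac{\left(-9\right) \left(-3533\right)}{36945} = - \frac{1185}{47556} + \frac{\left(-9\right) \left(-3533\right)}{36945} = \left(-1185\right) \frac{1}{47556} + 31797 \cdot \frac{1}{36945} = - \frac{395}{15852} + \frac{3533}{4105} = \frac{54383641}{65072460}$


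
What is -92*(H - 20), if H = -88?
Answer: 9936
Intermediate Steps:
-92*(H - 20) = -92*(-88 - 20) = -92*(-108) = 9936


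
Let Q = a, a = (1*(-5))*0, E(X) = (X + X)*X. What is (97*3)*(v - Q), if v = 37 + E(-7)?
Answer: 39285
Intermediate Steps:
E(X) = 2*X**2 (E(X) = (2*X)*X = 2*X**2)
v = 135 (v = 37 + 2*(-7)**2 = 37 + 2*49 = 37 + 98 = 135)
a = 0 (a = -5*0 = 0)
Q = 0
(97*3)*(v - Q) = (97*3)*(135 - 1*0) = 291*(135 + 0) = 291*135 = 39285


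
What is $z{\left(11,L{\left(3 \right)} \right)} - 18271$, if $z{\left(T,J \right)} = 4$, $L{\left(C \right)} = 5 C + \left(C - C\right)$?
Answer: $-18267$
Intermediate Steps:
$L{\left(C \right)} = 5 C$ ($L{\left(C \right)} = 5 C + 0 = 5 C$)
$z{\left(11,L{\left(3 \right)} \right)} - 18271 = 4 - 18271 = -18267$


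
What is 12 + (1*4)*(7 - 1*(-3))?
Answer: 52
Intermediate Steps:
12 + (1*4)*(7 - 1*(-3)) = 12 + 4*(7 + 3) = 12 + 4*10 = 12 + 40 = 52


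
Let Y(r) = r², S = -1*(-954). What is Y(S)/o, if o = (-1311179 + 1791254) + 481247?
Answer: 455058/480661 ≈ 0.94673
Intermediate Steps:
S = 954
o = 961322 (o = 480075 + 481247 = 961322)
Y(S)/o = 954²/961322 = 910116*(1/961322) = 455058/480661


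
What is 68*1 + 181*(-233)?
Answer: -42105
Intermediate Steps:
68*1 + 181*(-233) = 68 - 42173 = -42105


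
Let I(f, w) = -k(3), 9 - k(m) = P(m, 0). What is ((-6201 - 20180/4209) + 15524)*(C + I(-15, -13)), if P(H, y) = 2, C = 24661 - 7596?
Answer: 223006779322/1403 ≈ 1.5895e+8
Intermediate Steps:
C = 17065
k(m) = 7 (k(m) = 9 - 1*2 = 9 - 2 = 7)
I(f, w) = -7 (I(f, w) = -1*7 = -7)
((-6201 - 20180/4209) + 15524)*(C + I(-15, -13)) = ((-6201 - 20180/4209) + 15524)*(17065 - 7) = ((-6201 - 20180/4209) + 15524)*17058 = (-26120189/4209 + 15524)*17058 = (39220327/4209)*17058 = 223006779322/1403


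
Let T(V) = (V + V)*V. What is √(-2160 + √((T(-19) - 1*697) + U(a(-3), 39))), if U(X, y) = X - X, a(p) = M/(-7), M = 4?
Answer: I*√2155 ≈ 46.422*I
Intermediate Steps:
T(V) = 2*V² (T(V) = (2*V)*V = 2*V²)
a(p) = -4/7 (a(p) = 4/(-7) = 4*(-⅐) = -4/7)
U(X, y) = 0
√(-2160 + √((T(-19) - 1*697) + U(a(-3), 39))) = √(-2160 + √((2*(-19)² - 1*697) + 0)) = √(-2160 + √((2*361 - 697) + 0)) = √(-2160 + √((722 - 697) + 0)) = √(-2160 + √(25 + 0)) = √(-2160 + √25) = √(-2160 + 5) = √(-2155) = I*√2155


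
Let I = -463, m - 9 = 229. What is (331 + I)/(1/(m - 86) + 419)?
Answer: -20064/63689 ≈ -0.31503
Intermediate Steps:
m = 238 (m = 9 + 229 = 238)
(331 + I)/(1/(m - 86) + 419) = (331 - 463)/(1/(238 - 86) + 419) = -132/(1/152 + 419) = -132/63689/152 = -132*152/63689 = -20064/63689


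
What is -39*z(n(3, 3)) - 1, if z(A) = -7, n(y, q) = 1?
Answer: 272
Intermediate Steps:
-39*z(n(3, 3)) - 1 = -39*(-7) - 1 = 273 - 1 = 272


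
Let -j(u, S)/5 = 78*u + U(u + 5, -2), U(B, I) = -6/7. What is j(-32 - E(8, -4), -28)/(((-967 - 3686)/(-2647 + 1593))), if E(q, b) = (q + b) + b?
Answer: 10234340/3619 ≈ 2827.9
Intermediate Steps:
E(q, b) = q + 2*b (E(q, b) = (b + q) + b = q + 2*b)
U(B, I) = -6/7 (U(B, I) = -6*⅐ = -6/7)
j(u, S) = 30/7 - 390*u (j(u, S) = -5*(78*u - 6/7) = -5*(-6/7 + 78*u) = 30/7 - 390*u)
j(-32 - E(8, -4), -28)/(((-967 - 3686)/(-2647 + 1593))) = (30/7 - 390*(-32 - (8 + 2*(-4))))/(((-967 - 3686)/(-2647 + 1593))) = (30/7 - 390*(-32 - (8 - 8)))/((-4653/(-1054))) = (30/7 - 390*(-32 - 1*0))/((-4653*(-1/1054))) = (30/7 - 390*(-32 + 0))/(4653/1054) = (30/7 - 390*(-32))*(1054/4653) = (30/7 + 12480)*(1054/4653) = (87390/7)*(1054/4653) = 10234340/3619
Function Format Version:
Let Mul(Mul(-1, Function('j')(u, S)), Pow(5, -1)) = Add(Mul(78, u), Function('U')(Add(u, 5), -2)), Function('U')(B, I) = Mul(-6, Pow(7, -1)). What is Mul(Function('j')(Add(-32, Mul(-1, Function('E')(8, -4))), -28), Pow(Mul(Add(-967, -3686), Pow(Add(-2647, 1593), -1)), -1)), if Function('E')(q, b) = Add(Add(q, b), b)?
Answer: Rational(10234340, 3619) ≈ 2827.9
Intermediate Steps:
Function('E')(q, b) = Add(q, Mul(2, b)) (Function('E')(q, b) = Add(Add(b, q), b) = Add(q, Mul(2, b)))
Function('U')(B, I) = Rational(-6, 7) (Function('U')(B, I) = Mul(-6, Rational(1, 7)) = Rational(-6, 7))
Function('j')(u, S) = Add(Rational(30, 7), Mul(-390, u)) (Function('j')(u, S) = Mul(-5, Add(Mul(78, u), Rational(-6, 7))) = Mul(-5, Add(Rational(-6, 7), Mul(78, u))) = Add(Rational(30, 7), Mul(-390, u)))
Mul(Function('j')(Add(-32, Mul(-1, Function('E')(8, -4))), -28), Pow(Mul(Add(-967, -3686), Pow(Add(-2647, 1593), -1)), -1)) = Mul(Add(Rational(30, 7), Mul(-390, Add(-32, Mul(-1, Add(8, Mul(2, -4)))))), Pow(Mul(Add(-967, -3686), Pow(Add(-2647, 1593), -1)), -1)) = Mul(Add(Rational(30, 7), Mul(-390, Add(-32, Mul(-1, Add(8, -8))))), Pow(Mul(-4653, Pow(-1054, -1)), -1)) = Mul(Add(Rational(30, 7), Mul(-390, Add(-32, Mul(-1, 0)))), Pow(Mul(-4653, Rational(-1, 1054)), -1)) = Mul(Add(Rational(30, 7), Mul(-390, Add(-32, 0))), Pow(Rational(4653, 1054), -1)) = Mul(Add(Rational(30, 7), Mul(-390, -32)), Rational(1054, 4653)) = Mul(Add(Rational(30, 7), 12480), Rational(1054, 4653)) = Mul(Rational(87390, 7), Rational(1054, 4653)) = Rational(10234340, 3619)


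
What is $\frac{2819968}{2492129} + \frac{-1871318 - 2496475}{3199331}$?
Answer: $- \frac{1863092559889}{7973145565699} \approx -0.23367$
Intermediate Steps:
$\frac{2819968}{2492129} + \frac{-1871318 - 2496475}{3199331} = 2819968 \cdot \frac{1}{2492129} - \frac{4367793}{3199331} = \frac{2819968}{2492129} - \frac{4367793}{3199331} = - \frac{1863092559889}{7973145565699}$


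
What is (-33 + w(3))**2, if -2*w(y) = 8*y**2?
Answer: 4761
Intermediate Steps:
w(y) = -4*y**2
(-33 + w(3))**2 = (-33 - 4*3**2)**2 = (-33 - 4*9)**2 = (-33 - 36)**2 = (-69)**2 = 4761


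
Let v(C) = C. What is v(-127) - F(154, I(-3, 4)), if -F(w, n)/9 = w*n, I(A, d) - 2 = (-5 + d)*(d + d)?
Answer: -8443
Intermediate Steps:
I(A, d) = 2 + 2*d*(-5 + d) (I(A, d) = 2 + (-5 + d)*(d + d) = 2 + (-5 + d)*(2*d) = 2 + 2*d*(-5 + d))
F(w, n) = -9*n*w (F(w, n) = -9*w*n = -9*n*w)
v(-127) - F(154, I(-3, 4)) = -127 - (-9)*(2 - 10*4 + 2*4²)*154 = -127 - (-9)*(2 - 40 + 2*16)*154 = -127 - (-9)*(2 - 40 + 32)*154 = -127 - (-9)*(-6)*154 = -127 - 1*8316 = -127 - 8316 = -8443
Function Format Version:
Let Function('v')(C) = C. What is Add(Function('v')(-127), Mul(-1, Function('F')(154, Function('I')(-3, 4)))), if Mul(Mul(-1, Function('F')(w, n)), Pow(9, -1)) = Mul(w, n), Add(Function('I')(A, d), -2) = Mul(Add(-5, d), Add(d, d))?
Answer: -8443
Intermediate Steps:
Function('I')(A, d) = Add(2, Mul(2, d, Add(-5, d))) (Function('I')(A, d) = Add(2, Mul(Add(-5, d), Add(d, d))) = Add(2, Mul(Add(-5, d), Mul(2, d))) = Add(2, Mul(2, d, Add(-5, d))))
Function('F')(w, n) = Mul(-9, n, w) (Function('F')(w, n) = Mul(-9, Mul(w, n)) = Mul(-9, Mul(n, w)) = Mul(-9, n, w))
Add(Function('v')(-127), Mul(-1, Function('F')(154, Function('I')(-3, 4)))) = Add(-127, Mul(-1, Mul(-9, Add(2, Mul(-10, 4), Mul(2, Pow(4, 2))), 154))) = Add(-127, Mul(-1, Mul(-9, Add(2, -40, Mul(2, 16)), 154))) = Add(-127, Mul(-1, Mul(-9, Add(2, -40, 32), 154))) = Add(-127, Mul(-1, Mul(-9, -6, 154))) = Add(-127, Mul(-1, 8316)) = Add(-127, -8316) = -8443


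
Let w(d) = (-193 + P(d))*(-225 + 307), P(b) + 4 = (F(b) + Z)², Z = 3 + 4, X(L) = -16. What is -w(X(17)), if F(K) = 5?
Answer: 4346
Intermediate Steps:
Z = 7
P(b) = 140 (P(b) = -4 + (5 + 7)² = -4 + 12² = -4 + 144 = 140)
w(d) = -4346 (w(d) = (-193 + 140)*(-225 + 307) = -53*82 = -4346)
-w(X(17)) = -1*(-4346) = 4346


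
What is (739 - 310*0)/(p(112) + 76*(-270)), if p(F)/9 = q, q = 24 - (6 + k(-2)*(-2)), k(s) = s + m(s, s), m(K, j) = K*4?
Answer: -739/20538 ≈ -0.035982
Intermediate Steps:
m(K, j) = 4*K
k(s) = 5*s (k(s) = s + 4*s = 5*s)
q = -2 (q = 24 - (6 + (5*(-2))*(-2)) = 24 - (6 - 10*(-2)) = 24 - (6 + 20) = 24 - 1*26 = 24 - 26 = -2)
p(F) = -18 (p(F) = 9*(-2) = -18)
(739 - 310*0)/(p(112) + 76*(-270)) = (739 - 310*0)/(-18 + 76*(-270)) = (739 + 0)/(-18 - 20520) = 739/(-20538) = 739*(-1/20538) = -739/20538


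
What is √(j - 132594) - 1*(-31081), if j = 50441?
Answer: 31081 + I*√82153 ≈ 31081.0 + 286.62*I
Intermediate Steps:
√(j - 132594) - 1*(-31081) = √(50441 - 132594) - 1*(-31081) = √(-82153) + 31081 = I*√82153 + 31081 = 31081 + I*√82153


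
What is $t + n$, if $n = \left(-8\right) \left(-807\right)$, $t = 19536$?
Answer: $25992$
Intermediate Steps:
$n = 6456$
$t + n = 19536 + 6456 = 25992$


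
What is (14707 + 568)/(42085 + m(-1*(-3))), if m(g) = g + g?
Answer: 15275/42091 ≈ 0.36290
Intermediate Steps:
m(g) = 2*g
(14707 + 568)/(42085 + m(-1*(-3))) = (14707 + 568)/(42085 + 2*(-1*(-3))) = 15275/(42085 + 2*3) = 15275/(42085 + 6) = 15275/42091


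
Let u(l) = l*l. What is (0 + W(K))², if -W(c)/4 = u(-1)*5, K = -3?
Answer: 400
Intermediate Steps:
u(l) = l²
W(c) = -20 (W(c) = -4*(-1)²*5 = -4*5 = -20)
(0 + W(K))² = (0 - 20)² = (-20)² = 400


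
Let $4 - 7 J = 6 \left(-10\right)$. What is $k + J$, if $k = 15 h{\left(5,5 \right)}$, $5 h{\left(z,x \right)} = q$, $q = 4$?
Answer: $\frac{148}{7} \approx 21.143$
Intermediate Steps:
$h{\left(z,x \right)} = \frac{4}{5}$ ($h{\left(z,x \right)} = \frac{1}{5} \cdot 4 = \frac{4}{5}$)
$k = 12$ ($k = 15 \cdot \frac{4}{5} = 12$)
$J = \frac{64}{7}$ ($J = \frac{4}{7} - \frac{6 \left(-10\right)}{7} = \frac{4}{7} - - \frac{60}{7} = \frac{4}{7} + \frac{60}{7} = \frac{64}{7} \approx 9.1429$)
$k + J = 12 + \frac{64}{7} = \frac{148}{7}$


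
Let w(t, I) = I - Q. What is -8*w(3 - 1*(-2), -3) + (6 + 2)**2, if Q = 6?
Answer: 136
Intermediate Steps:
w(t, I) = -6 + I (w(t, I) = I - 1*6 = I - 6 = -6 + I)
-8*w(3 - 1*(-2), -3) + (6 + 2)**2 = -8*(-6 - 3) + (6 + 2)**2 = -8*(-9) + 8**2 = 72 + 64 = 136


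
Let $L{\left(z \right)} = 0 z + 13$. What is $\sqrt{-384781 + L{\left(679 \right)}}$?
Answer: $48 i \sqrt{167} \approx 620.3 i$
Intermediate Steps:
$L{\left(z \right)} = 13$ ($L{\left(z \right)} = 0 + 13 = 13$)
$\sqrt{-384781 + L{\left(679 \right)}} = \sqrt{-384781 + 13} = \sqrt{-384768} = 48 i \sqrt{167}$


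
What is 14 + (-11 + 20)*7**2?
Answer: 455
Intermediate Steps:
14 + (-11 + 20)*7**2 = 14 + 9*49 = 14 + 441 = 455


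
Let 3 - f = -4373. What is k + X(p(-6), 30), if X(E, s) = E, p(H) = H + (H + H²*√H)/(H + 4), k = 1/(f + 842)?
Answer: -15653/5218 - 18*I*√6 ≈ -2.9998 - 44.091*I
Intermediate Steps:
f = 4376 (f = 3 - 1*(-4373) = 3 + 4373 = 4376)
k = 1/5218 (k = 1/(4376 + 842) = 1/5218 ≈ 0.00019164)
p(H) = H + (H + H^(5/2))/(4 + H)
k + X(p(-6), 30) = 1/5218 + ((-6)² + (-6)^(5/2) + 5*(-6))/(4 - 6) = 1/5218 + (36 + 36*I*√6 - 30)/(-2) = 1/5218 - (6 + 36*I*√6)/2 = 1/5218 + (-3 - 18*I*√6) = -15653/5218 - 18*I*√6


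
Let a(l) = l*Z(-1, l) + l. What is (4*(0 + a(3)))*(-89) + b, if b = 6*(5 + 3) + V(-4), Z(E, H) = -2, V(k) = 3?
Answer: 1119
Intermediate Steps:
a(l) = -l (a(l) = l*(-2) + l = -2*l + l = -l)
b = 51 (b = 6*(5 + 3) + 3 = 6*8 + 3 = 48 + 3 = 51)
(4*(0 + a(3)))*(-89) + b = (4*(0 - 1*3))*(-89) + 51 = (4*(0 - 3))*(-89) + 51 = (4*(-3))*(-89) + 51 = -12*(-89) + 51 = 1068 + 51 = 1119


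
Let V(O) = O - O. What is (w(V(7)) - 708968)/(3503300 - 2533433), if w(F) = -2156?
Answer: -711124/969867 ≈ -0.73322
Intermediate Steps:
V(O) = 0
(w(V(7)) - 708968)/(3503300 - 2533433) = (-2156 - 708968)/(3503300 - 2533433) = -711124/969867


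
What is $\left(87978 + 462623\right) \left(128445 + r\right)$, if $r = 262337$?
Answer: $215164959982$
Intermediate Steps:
$\left(87978 + 462623\right) \left(128445 + r\right) = \left(87978 + 462623\right) \left(128445 + 262337\right) = 550601 \cdot 390782 = 215164959982$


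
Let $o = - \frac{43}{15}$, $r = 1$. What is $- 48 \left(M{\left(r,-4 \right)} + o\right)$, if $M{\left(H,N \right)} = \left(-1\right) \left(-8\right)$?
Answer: $- \frac{1232}{5} \approx -246.4$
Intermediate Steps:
$o = - \frac{43}{15}$ ($o = \left(-43\right) \frac{1}{15} = - \frac{43}{15} \approx -2.8667$)
$M{\left(H,N \right)} = 8$
$- 48 \left(M{\left(r,-4 \right)} + o\right) = - 48 \left(8 - \frac{43}{15}\right) = \left(-48\right) \frac{77}{15} = - \frac{1232}{5}$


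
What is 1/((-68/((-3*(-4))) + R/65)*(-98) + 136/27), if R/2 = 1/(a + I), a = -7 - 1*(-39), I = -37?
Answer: 8775/4922542 ≈ 0.0017826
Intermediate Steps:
a = 32 (a = -7 + 39 = 32)
R = -⅖ (R = 2/(32 - 37) = 2/(-5) = 2*(-⅕) = -⅖ ≈ -0.40000)
1/((-68/((-3*(-4))) + R/65)*(-98) + 136/27) = 1/((-68/((-3*(-4))) - ⅖/65)*(-98) + 136/27) = 1/((-68/12 - ⅖*1/65)*(-98) + 136*(1/27)) = 1/((-68*1/12 - 2/325)*(-98) + 136/27) = 1/((-17/3 - 2/325)*(-98) + 136/27) = 1/(-5531/975*(-98) + 136/27) = 1/(542038/975 + 136/27) = 1/(4922542/8775) = 8775/4922542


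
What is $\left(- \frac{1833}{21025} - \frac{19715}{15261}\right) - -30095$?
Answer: $\frac{9655915208587}{320862525} \approx 30094.0$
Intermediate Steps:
$\left(- \frac{1833}{21025} - \frac{19715}{15261}\right) - -30095 = \left(\left(-1833\right) \frac{1}{21025} - \frac{19715}{15261}\right) + 30095 = \left(- \frac{1833}{21025} - \frac{19715}{15261}\right) + 30095 = - \frac{442481288}{320862525} + 30095 = \frac{9655915208587}{320862525}$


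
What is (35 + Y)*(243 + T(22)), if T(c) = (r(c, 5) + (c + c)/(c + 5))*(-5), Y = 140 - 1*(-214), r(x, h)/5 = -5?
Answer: 3779524/27 ≈ 1.3998e+5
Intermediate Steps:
r(x, h) = -25 (r(x, h) = 5*(-5) = -25)
Y = 354 (Y = 140 + 214 = 354)
T(c) = 125 - 10*c/(5 + c) (T(c) = (-25 + (c + c)/(c + 5))*(-5) = (-25 + (2*c)/(5 + c))*(-5) = (-25 + 2*c/(5 + c))*(-5) = 125 - 10*c/(5 + c))
(35 + Y)*(243 + T(22)) = (35 + 354)*(243 + 5*(125 + 23*22)/(5 + 22)) = 389*(243 + 5*(125 + 506)/27) = 389*(243 + 5*(1/27)*631) = 389*(243 + 3155/27) = 389*(9716/27) = 3779524/27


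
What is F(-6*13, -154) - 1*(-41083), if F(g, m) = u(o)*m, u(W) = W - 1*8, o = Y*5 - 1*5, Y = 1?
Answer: 42315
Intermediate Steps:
o = 0 (o = 1*5 - 1*5 = 5 - 5 = 0)
u(W) = -8 + W (u(W) = W - 8 = -8 + W)
F(g, m) = -8*m (F(g, m) = (-8 + 0)*m = -8*m)
F(-6*13, -154) - 1*(-41083) = -8*(-154) - 1*(-41083) = 1232 + 41083 = 42315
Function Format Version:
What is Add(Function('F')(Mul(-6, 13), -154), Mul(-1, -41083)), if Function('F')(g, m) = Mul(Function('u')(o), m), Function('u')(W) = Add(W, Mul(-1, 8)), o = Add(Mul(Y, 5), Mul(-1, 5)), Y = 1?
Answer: 42315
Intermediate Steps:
o = 0 (o = Add(Mul(1, 5), Mul(-1, 5)) = Add(5, -5) = 0)
Function('u')(W) = Add(-8, W) (Function('u')(W) = Add(W, -8) = Add(-8, W))
Function('F')(g, m) = Mul(-8, m) (Function('F')(g, m) = Mul(Add(-8, 0), m) = Mul(-8, m))
Add(Function('F')(Mul(-6, 13), -154), Mul(-1, -41083)) = Add(Mul(-8, -154), Mul(-1, -41083)) = Add(1232, 41083) = 42315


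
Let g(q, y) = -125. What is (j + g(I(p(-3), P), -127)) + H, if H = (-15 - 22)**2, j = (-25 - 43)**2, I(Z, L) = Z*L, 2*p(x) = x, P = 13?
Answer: 5868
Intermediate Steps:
p(x) = x/2
I(Z, L) = L*Z
j = 4624 (j = (-68)**2 = 4624)
H = 1369 (H = (-37)**2 = 1369)
(j + g(I(p(-3), P), -127)) + H = (4624 - 125) + 1369 = 4499 + 1369 = 5868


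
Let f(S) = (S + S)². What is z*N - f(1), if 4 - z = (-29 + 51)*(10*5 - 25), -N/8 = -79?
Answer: -345076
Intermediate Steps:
N = 632 (N = -8*(-79) = 632)
f(S) = 4*S² (f(S) = (2*S)² = 4*S²)
z = -546 (z = 4 - (-29 + 51)*(10*5 - 25) = 4 - 22*(50 - 25) = 4 - 22*25 = 4 - 1*550 = 4 - 550 = -546)
z*N - f(1) = -546*632 - 4*1² = -345072 - 4 = -345076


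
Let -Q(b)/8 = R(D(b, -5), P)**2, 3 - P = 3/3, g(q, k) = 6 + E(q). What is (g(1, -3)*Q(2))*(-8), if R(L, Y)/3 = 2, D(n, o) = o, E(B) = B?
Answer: 16128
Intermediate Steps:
g(q, k) = 6 + q
P = 2 (P = 3 - 3/3 = 3 - 1*1 = 3 - 1 = 2)
R(L, Y) = 6 (R(L, Y) = 3*2 = 6)
Q(b) = -288 (Q(b) = -8*6**2 = -8*36 = -288)
(g(1, -3)*Q(2))*(-8) = ((6 + 1)*(-288))*(-8) = (7*(-288))*(-8) = -2016*(-8) = 16128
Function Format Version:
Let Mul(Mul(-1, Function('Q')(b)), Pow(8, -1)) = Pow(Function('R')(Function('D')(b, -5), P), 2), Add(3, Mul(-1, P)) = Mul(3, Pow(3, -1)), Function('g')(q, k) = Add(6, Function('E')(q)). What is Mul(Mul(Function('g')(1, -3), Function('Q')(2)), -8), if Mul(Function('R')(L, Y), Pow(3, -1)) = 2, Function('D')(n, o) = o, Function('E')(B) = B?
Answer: 16128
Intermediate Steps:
Function('g')(q, k) = Add(6, q)
P = 2 (P = Add(3, Mul(-1, Mul(3, Pow(3, -1)))) = Add(3, Mul(-1, Mul(3, Rational(1, 3)))) = Add(3, Mul(-1, 1)) = Add(3, -1) = 2)
Function('R')(L, Y) = 6 (Function('R')(L, Y) = Mul(3, 2) = 6)
Function('Q')(b) = -288 (Function('Q')(b) = Mul(-8, Pow(6, 2)) = Mul(-8, 36) = -288)
Mul(Mul(Function('g')(1, -3), Function('Q')(2)), -8) = Mul(Mul(Add(6, 1), -288), -8) = Mul(Mul(7, -288), -8) = Mul(-2016, -8) = 16128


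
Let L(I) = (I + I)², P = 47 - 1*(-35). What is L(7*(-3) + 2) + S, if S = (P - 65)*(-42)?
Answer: 730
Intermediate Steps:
P = 82 (P = 47 + 35 = 82)
L(I) = 4*I² (L(I) = (2*I)² = 4*I²)
S = -714 (S = (82 - 65)*(-42) = 17*(-42) = -714)
L(7*(-3) + 2) + S = 4*(7*(-3) + 2)² - 714 = 4*(-21 + 2)² - 714 = 4*(-19)² - 714 = 4*361 - 714 = 1444 - 714 = 730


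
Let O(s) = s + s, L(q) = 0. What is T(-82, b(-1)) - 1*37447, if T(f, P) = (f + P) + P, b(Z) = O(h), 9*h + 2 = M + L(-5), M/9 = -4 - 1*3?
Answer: -338021/9 ≈ -37558.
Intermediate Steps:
M = -63 (M = 9*(-4 - 1*3) = 9*(-4 - 3) = 9*(-7) = -63)
h = -65/9 (h = -2/9 + (-63 + 0)/9 = -2/9 + (1/9)*(-63) = -2/9 - 7 = -65/9 ≈ -7.2222)
O(s) = 2*s
b(Z) = -130/9 (b(Z) = 2*(-65/9) = -130/9)
T(f, P) = f + 2*P (T(f, P) = (P + f) + P = f + 2*P)
T(-82, b(-1)) - 1*37447 = (-82 + 2*(-130/9)) - 1*37447 = (-82 - 260/9) - 37447 = -998/9 - 37447 = -338021/9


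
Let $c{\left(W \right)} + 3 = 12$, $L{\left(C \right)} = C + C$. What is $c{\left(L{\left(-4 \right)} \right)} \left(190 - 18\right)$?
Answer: $1548$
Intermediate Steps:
$L{\left(C \right)} = 2 C$
$c{\left(W \right)} = 9$ ($c{\left(W \right)} = -3 + 12 = 9$)
$c{\left(L{\left(-4 \right)} \right)} \left(190 - 18\right) = 9 \left(190 - 18\right) = 9 \cdot 172 = 1548$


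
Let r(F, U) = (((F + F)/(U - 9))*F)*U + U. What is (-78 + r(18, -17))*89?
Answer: 380297/13 ≈ 29254.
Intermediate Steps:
r(F, U) = U + 2*U*F²/(-9 + U) (r(F, U) = (((2*F)/(-9 + U))*F)*U + U = ((2*F/(-9 + U))*F)*U + U = (2*F²/(-9 + U))*U + U = 2*U*F²/(-9 + U) + U = U + 2*U*F²/(-9 + U))
(-78 + r(18, -17))*89 = (-78 - 17*(-9 - 17 + 2*18²)/(-9 - 17))*89 = (-78 - 17*(-9 - 17 + 2*324)/(-26))*89 = (-78 - 17*(-1/26)*(-9 - 17 + 648))*89 = (-78 - 17*(-1/26)*622)*89 = (-78 + 5287/13)*89 = (4273/13)*89 = 380297/13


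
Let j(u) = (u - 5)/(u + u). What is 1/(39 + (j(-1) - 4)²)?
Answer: 1/40 ≈ 0.025000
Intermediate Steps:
j(u) = (-5 + u)/(2*u) (j(u) = (-5 + u)/((2*u)) = (-5 + u)*(1/(2*u)) = (-5 + u)/(2*u))
1/(39 + (j(-1) - 4)²) = 1/(39 + ((½)*(-5 - 1)/(-1) - 4)²) = 1/(39 + ((½)*(-1)*(-6) - 4)²) = 1/(39 + (3 - 4)²) = 1/(39 + (-1)²) = 1/(39 + 1) = 1/40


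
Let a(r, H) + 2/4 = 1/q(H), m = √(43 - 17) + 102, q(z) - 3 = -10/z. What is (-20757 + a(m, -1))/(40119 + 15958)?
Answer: -77099/208286 ≈ -0.37016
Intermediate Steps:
q(z) = 3 - 10/z
m = 102 + √26 (m = √26 + 102 = 102 + √26 ≈ 107.10)
a(r, H) = -½ + 1/(3 - 10/H)
(-20757 + a(m, -1))/(40119 + 15958) = (-20757 + (10 - 1*(-1))/(2*(-10 + 3*(-1))))/(40119 + 15958) = (-20757 + (10 + 1)/(2*(-10 - 3)))/56077 = (-20757 + (½)*11/(-13))*(1/56077) = (-20757 + (½)*(-1/13)*11)*(1/56077) = (-20757 - 11/26)*(1/56077) = -539693/26*1/56077 = -77099/208286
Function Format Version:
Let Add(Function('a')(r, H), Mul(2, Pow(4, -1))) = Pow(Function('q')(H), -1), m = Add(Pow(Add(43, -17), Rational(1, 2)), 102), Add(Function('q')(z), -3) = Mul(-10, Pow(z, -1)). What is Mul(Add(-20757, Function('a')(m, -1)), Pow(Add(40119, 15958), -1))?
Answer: Rational(-77099, 208286) ≈ -0.37016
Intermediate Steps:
Function('q')(z) = Add(3, Mul(-10, Pow(z, -1)))
m = Add(102, Pow(26, Rational(1, 2))) (m = Add(Pow(26, Rational(1, 2)), 102) = Add(102, Pow(26, Rational(1, 2))) ≈ 107.10)
Function('a')(r, H) = Add(Rational(-1, 2), Pow(Add(3, Mul(-10, Pow(H, -1))), -1))
Mul(Add(-20757, Function('a')(m, -1)), Pow(Add(40119, 15958), -1)) = Mul(Add(-20757, Mul(Rational(1, 2), Pow(Add(-10, Mul(3, -1)), -1), Add(10, Mul(-1, -1)))), Pow(Add(40119, 15958), -1)) = Mul(Add(-20757, Mul(Rational(1, 2), Pow(Add(-10, -3), -1), Add(10, 1))), Pow(56077, -1)) = Mul(Add(-20757, Mul(Rational(1, 2), Pow(-13, -1), 11)), Rational(1, 56077)) = Mul(Add(-20757, Mul(Rational(1, 2), Rational(-1, 13), 11)), Rational(1, 56077)) = Mul(Add(-20757, Rational(-11, 26)), Rational(1, 56077)) = Mul(Rational(-539693, 26), Rational(1, 56077)) = Rational(-77099, 208286)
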